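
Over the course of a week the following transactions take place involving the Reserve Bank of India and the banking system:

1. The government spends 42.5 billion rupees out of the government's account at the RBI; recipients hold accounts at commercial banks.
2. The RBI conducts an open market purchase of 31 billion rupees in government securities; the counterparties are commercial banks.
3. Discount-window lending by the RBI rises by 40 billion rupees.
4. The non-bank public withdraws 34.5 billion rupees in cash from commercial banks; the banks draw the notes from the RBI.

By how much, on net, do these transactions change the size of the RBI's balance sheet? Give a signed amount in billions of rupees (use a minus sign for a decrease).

Government spending 42.5 billion rupees: only the composition of liabilities changes → 0.
OMO purchase (from banks) 31 billion rupees: an RBI asset is acquired → +31B.
Discount-window loan 40 billion rupees: an RBI asset is acquired → +40B.
Currency withdrawal 34.5 billion rupees: only the composition of liabilities changes → 0.
Net: 0 + 31 + 40 + 0 = +71 billion.

+71 billion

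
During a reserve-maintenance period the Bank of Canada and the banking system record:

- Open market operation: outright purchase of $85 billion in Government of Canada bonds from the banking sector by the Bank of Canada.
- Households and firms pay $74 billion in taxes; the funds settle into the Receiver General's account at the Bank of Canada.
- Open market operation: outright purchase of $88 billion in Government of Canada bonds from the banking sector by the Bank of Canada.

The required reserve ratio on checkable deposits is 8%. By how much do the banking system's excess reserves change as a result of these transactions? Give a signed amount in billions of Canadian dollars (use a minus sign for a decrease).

OMO purchase (from banks) $85 billion: reserves +$85B, deposits 0.
Government account inflow $74 billion: reserves −$74B, deposits −$74B.
OMO purchase (from banks) $88 billion: reserves +$88B, deposits 0.
Totals: Δreserves = +$99B, Δdeposits = −$74B.
Δrequired reserves = 8% × −$74B = −$5.92B.
Δexcess reserves = Δreserves − Δrequired = +$99B − (−$5.92B) = +$104.92 billion.

+$104.92 billion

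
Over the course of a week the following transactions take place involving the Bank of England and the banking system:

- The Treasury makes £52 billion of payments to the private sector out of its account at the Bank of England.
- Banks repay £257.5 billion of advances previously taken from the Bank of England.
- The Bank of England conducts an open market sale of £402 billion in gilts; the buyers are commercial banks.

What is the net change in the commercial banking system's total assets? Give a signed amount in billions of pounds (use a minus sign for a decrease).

Government spending £52 billion: bank balance sheets expand → +£52B.
Discount-window repayment £257.5 billion: bank balance sheets shrink → −£257.5B.
OMO sale (to banks) £402 billion: just an asset swap on bank balance sheets → 0.
Net: 52 − 257.5 + 0 = -£205.5 billion.

-£205.5 billion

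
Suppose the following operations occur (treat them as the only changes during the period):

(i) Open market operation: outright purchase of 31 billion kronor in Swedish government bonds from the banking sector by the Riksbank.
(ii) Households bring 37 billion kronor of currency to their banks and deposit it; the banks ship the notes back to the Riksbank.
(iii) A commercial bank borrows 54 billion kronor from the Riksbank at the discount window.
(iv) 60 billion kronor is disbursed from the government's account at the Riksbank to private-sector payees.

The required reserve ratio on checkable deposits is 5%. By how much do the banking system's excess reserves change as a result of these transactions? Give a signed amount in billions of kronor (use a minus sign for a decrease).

+177.15 billion

OMO purchase (from banks) 31 billion kronor: reserves +31B, deposits 0.
Currency deposit 37 billion kronor: reserves +37B, deposits +37B.
Discount-window loan 54 billion kronor: reserves +54B, deposits 0.
Government spending 60 billion kronor: reserves +60B, deposits +60B.
Totals: Δreserves = +182B, Δdeposits = +97B.
Δrequired reserves = 5% × +97B = +4.85B.
Δexcess reserves = Δreserves − Δrequired = +182B − (+4.85B) = +177.15 billion.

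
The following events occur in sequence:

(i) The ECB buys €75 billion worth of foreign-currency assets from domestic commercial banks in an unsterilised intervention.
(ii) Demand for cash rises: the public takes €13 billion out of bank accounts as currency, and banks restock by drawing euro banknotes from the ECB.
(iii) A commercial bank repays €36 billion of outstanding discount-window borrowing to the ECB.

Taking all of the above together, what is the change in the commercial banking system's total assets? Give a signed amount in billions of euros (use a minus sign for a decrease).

-€49 billion

ECB balance sheet:
  Assets:      Loans to banks −€36B, Foreign assets +€75B
  Liabilities: Bank reserves +€26B, Currency in circulation +€13B
Commercial banking system:
  Assets:      Reserves at CB +€26B, Foreign assets −€75B
  Liabilities: Checkable deposits −€13B, Borrowings from CB −€36B
Change in total bank assets = -€49 billion.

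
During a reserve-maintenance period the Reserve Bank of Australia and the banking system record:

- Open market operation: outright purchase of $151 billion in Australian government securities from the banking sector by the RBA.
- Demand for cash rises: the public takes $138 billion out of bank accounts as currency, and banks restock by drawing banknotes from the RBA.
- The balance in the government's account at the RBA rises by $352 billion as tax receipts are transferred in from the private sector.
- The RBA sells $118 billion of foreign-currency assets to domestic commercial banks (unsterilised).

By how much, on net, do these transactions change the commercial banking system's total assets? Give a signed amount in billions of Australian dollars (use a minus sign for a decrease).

-$490 billion

RBA balance sheet:
  Assets:      Securities +$151B, Foreign assets −$118B
  Liabilities: Bank reserves −$457B, Currency in circulation +$138B, Government deposits +$352B
Commercial banking system:
  Assets:      Reserves at CB −$457B, Securities −$151B, Foreign assets +$118B
  Liabilities: Checkable deposits −$490B
Change in total bank assets = -$490 billion.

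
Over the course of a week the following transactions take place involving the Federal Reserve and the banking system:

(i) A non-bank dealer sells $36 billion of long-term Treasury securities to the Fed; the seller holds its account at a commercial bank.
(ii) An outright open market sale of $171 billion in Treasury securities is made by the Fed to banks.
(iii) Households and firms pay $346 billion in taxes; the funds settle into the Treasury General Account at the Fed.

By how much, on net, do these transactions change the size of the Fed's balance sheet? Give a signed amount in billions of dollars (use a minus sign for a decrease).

Asset purchase (from non-banks) $36 billion: a Fed asset is acquired → +$36B.
OMO sale (to banks) $171 billion: a Fed asset is shed → −$171B.
Government account inflow $346 billion: only the composition of liabilities changes → 0.
Net: 36 − 171 + 0 = -$135 billion.

-$135 billion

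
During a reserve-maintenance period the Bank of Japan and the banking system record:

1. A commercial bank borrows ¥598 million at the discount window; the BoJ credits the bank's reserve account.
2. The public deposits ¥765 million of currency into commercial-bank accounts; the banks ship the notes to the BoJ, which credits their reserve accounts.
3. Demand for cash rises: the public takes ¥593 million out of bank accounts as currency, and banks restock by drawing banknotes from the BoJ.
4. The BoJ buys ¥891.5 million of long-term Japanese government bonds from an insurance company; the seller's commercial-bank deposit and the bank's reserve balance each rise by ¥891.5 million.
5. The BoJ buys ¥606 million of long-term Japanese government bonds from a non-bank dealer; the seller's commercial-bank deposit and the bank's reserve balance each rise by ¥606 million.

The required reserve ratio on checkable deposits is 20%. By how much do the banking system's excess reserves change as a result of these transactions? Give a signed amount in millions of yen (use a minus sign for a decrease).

Discount-window loan ¥598 million: reserves +¥598M, deposits 0.
Currency deposit ¥765 million: reserves +¥765M, deposits +¥765M.
Currency withdrawal ¥593 million: reserves −¥593M, deposits −¥593M.
Asset purchase (from non-banks) ¥891.5 million: reserves +¥891.5M, deposits +¥891.5M.
Asset purchase (from non-banks) ¥606 million: reserves +¥606M, deposits +¥606M.
Totals: Δreserves = +¥2267.5M, Δdeposits = +¥1669.5M.
Δrequired reserves = 20% × +¥1669.5M = +¥333.9M.
Δexcess reserves = Δreserves − Δrequired = +¥2267.5M − (+¥333.9M) = +¥1933.6 million.

+¥1933.6 million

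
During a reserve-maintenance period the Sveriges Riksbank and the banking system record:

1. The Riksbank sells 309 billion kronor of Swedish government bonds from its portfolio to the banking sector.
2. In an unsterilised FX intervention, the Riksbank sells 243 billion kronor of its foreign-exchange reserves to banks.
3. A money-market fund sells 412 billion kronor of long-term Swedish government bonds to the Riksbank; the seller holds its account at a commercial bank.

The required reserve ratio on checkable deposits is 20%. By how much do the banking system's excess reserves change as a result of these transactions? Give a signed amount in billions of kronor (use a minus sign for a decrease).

OMO sale (to banks) 309 billion kronor: reserves −309B, deposits 0.
FX sale 243 billion kronor: reserves −243B, deposits 0.
Asset purchase (from non-banks) 412 billion kronor: reserves +412B, deposits +412B.
Totals: Δreserves = −140B, Δdeposits = +412B.
Δrequired reserves = 20% × +412B = +82.4B.
Δexcess reserves = Δreserves − Δrequired = −140B − (+82.4B) = -222.4 billion.

-222.4 billion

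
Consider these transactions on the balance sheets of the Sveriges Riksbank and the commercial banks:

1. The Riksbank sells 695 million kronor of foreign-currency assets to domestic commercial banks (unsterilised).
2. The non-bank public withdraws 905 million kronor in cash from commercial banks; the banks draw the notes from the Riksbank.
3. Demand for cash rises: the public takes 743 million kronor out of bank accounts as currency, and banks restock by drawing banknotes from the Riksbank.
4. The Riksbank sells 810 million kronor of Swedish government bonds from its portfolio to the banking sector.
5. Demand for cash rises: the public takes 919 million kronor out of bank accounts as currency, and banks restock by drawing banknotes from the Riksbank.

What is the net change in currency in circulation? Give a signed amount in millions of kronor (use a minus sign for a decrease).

FX sale 695 million kronor: no currency enters or leaves circulation → 0.
Currency withdrawal 905 million kronor: notes leave the central bank → +905M.
Currency withdrawal 743 million kronor: notes leave the central bank → +743M.
OMO sale (to banks) 810 million kronor: no currency enters or leaves circulation → 0.
Currency withdrawal 919 million kronor: notes leave the central bank → +919M.
Net: 0 + 905 + 743 + 0 + 919 = +2567 million.

+2567 million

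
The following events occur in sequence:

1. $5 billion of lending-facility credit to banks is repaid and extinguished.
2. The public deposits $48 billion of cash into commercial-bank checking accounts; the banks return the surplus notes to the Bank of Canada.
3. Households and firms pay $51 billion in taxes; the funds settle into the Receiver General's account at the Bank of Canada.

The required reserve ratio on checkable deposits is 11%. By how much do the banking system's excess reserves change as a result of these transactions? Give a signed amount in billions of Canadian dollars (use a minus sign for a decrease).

Discount-window repayment $5 billion: reserves −$5B, deposits 0.
Currency deposit $48 billion: reserves +$48B, deposits +$48B.
Government account inflow $51 billion: reserves −$51B, deposits −$51B.
Totals: Δreserves = −$8B, Δdeposits = −$3B.
Δrequired reserves = 11% × −$3B = −$0.33B.
Δexcess reserves = Δreserves − Δrequired = −$8B − (−$0.33B) = -$7.67 billion.

-$7.67 billion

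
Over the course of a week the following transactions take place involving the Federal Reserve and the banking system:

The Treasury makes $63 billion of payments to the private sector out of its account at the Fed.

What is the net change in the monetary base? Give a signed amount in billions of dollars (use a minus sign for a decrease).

Government spending $63 billion: a non-base liability converts back to reserves → +$63B.

+$63 billion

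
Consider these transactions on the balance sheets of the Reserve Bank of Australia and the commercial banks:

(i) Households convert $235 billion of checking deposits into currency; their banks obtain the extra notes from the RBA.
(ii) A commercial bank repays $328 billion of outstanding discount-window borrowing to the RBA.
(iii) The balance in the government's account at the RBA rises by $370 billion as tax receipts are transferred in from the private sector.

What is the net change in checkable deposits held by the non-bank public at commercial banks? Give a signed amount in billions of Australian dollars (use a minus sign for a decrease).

-$605 billion

Currency withdrawal $235 billion: non-bank counterparties' bank balances fall → −$235B.
Discount-window repayment $328 billion: the counterparty is a bank, so public deposits are unchanged → 0.
Government account inflow $370 billion: non-bank counterparties' bank balances fall → −$370B.
Net: −235 + 0 − 370 = -$605 billion.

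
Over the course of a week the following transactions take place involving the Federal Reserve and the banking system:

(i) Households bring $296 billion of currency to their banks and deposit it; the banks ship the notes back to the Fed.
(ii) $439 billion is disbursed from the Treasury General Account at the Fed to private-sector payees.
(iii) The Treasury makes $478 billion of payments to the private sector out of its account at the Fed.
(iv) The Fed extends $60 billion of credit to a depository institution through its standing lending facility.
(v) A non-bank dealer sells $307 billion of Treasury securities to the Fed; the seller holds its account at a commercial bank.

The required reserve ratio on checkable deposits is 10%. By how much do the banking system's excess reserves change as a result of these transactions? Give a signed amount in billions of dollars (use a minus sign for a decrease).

Currency deposit $296 billion: reserves +$296B, deposits +$296B.
Government spending $439 billion: reserves +$439B, deposits +$439B.
Government spending $478 billion: reserves +$478B, deposits +$478B.
Discount-window loan $60 billion: reserves +$60B, deposits 0.
Asset purchase (from non-banks) $307 billion: reserves +$307B, deposits +$307B.
Totals: Δreserves = +$1580B, Δdeposits = +$1520B.
Δrequired reserves = 10% × +$1520B = +$152B.
Δexcess reserves = Δreserves − Δrequired = +$1580B − (+$152B) = +$1428 billion.

+$1428 billion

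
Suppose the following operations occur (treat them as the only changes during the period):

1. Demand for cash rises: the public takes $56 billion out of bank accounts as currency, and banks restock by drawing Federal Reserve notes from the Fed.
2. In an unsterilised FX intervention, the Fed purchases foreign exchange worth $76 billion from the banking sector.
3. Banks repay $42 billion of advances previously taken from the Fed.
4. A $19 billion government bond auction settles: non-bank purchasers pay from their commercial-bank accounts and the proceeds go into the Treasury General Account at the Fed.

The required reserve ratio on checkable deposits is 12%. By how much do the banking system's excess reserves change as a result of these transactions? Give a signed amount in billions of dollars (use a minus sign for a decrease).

Currency withdrawal $56 billion: reserves −$56B, deposits −$56B.
FX purchase $76 billion: reserves +$76B, deposits 0.
Discount-window repayment $42 billion: reserves −$42B, deposits 0.
Government account inflow $19 billion: reserves −$19B, deposits −$19B.
Totals: Δreserves = −$41B, Δdeposits = −$75B.
Δrequired reserves = 12% × −$75B = −$9B.
Δexcess reserves = Δreserves − Δrequired = −$41B − (−$9B) = -$32 billion.

-$32 billion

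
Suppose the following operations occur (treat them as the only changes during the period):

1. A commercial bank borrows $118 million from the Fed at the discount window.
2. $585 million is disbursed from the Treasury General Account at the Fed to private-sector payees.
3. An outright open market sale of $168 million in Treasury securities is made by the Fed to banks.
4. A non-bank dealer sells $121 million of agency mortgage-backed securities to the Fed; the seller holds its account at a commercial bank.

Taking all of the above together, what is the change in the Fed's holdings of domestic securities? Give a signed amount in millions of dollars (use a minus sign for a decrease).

Fed balance sheet:
  Assets:      Securities −$47M, Loans to banks +$118M
  Liabilities: Bank reserves +$656M, Government deposits −$585M
Commercial banking system:
  Assets:      Reserves at CB +$656M, Securities +$168M
  Liabilities: Checkable deposits +$706M, Borrowings from CB +$118M
So the change in the Fed's holdings of domestic securities is -$47 million.

-$47 million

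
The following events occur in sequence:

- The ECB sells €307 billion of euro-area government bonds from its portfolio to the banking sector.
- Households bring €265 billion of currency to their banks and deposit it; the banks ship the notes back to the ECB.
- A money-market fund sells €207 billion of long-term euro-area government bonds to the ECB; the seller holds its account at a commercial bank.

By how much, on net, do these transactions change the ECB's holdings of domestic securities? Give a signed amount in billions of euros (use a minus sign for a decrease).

-€100 billion

ECB balance sheet:
  Assets:      Securities −€100B
  Liabilities: Bank reserves +€165B, Currency in circulation −€265B
Commercial banking system:
  Assets:      Reserves at CB +€165B, Securities +€307B
  Liabilities: Checkable deposits +€472B
So the change in the ECB's holdings of domestic securities is -€100 billion.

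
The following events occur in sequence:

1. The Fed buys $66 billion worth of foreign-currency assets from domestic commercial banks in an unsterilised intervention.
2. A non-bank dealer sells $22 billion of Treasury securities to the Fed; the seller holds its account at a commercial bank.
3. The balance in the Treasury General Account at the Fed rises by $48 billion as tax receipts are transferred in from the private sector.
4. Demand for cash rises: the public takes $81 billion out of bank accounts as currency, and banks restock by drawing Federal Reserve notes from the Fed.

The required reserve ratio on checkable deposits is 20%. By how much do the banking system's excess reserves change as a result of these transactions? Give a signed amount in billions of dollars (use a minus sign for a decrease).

-$19.6 billion

FX purchase $66 billion: reserves +$66B, deposits 0.
Asset purchase (from non-banks) $22 billion: reserves +$22B, deposits +$22B.
Government account inflow $48 billion: reserves −$48B, deposits −$48B.
Currency withdrawal $81 billion: reserves −$81B, deposits −$81B.
Totals: Δreserves = −$41B, Δdeposits = −$107B.
Δrequired reserves = 20% × −$107B = −$21.4B.
Δexcess reserves = Δreserves − Δrequired = −$41B − (−$21.4B) = -$19.6 billion.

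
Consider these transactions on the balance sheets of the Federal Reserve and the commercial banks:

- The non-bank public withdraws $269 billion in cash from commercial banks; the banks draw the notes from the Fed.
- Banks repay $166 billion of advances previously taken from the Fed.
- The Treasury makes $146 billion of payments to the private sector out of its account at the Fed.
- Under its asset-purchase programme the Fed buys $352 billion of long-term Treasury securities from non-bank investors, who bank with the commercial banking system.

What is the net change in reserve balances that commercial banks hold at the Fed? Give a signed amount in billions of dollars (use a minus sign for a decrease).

+$63 billion

Currency withdrawal $269 billion: banks swap reserves for currency → −$269B.
Discount-window repayment $166 billion: repayment is debited from reserves → −$166B.
Government spending $146 billion: government payments flow into bank reserve accounts → +$146B.
Asset purchase (from non-banks) $352 billion: the Fed pays by crediting reserve accounts → +$352B.
Net: −269 − 166 + 146 + 352 = +$63 billion.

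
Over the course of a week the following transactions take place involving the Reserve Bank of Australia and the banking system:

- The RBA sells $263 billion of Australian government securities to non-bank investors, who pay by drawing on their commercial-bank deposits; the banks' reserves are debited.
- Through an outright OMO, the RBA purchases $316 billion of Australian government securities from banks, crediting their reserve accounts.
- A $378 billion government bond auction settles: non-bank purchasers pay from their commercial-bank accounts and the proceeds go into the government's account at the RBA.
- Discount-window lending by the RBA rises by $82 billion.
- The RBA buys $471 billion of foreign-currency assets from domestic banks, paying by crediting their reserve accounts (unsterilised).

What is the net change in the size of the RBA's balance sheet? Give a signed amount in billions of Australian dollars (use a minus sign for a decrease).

+$606 billion

RBA balance sheet:
  Assets:      Securities +$53B, Loans to banks +$82B, Foreign assets +$471B
  Liabilities: Bank reserves +$228B, Government deposits +$378B
Change in total RBA assets = +$606 billion.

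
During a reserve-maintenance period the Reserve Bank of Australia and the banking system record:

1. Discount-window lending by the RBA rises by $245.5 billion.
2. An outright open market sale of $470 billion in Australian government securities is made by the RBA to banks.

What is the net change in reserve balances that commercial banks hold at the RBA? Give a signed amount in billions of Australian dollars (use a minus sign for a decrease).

-$224.5 billion

Discount-window loan $245.5 billion: the loan is credited to the bank's reserve account → +$245.5B.
OMO sale (to banks) $470 billion: the buying banks pay out of their reserve balances → −$470B.
Net: 245.5 − 470 = -$224.5 billion.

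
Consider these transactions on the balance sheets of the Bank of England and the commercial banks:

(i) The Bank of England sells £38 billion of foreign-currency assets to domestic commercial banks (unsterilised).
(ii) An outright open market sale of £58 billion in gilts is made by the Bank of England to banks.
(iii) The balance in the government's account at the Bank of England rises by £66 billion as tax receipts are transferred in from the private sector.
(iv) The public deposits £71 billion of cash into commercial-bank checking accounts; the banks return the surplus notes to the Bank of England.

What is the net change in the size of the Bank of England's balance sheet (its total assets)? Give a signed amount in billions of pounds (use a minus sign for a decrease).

Bank of England balance sheet:
  Assets:      Securities −£58B, Foreign assets −£38B
  Liabilities: Bank reserves −£91B, Currency in circulation −£71B, Government deposits +£66B
Change in total Bank of England assets = -£96 billion.

-£96 billion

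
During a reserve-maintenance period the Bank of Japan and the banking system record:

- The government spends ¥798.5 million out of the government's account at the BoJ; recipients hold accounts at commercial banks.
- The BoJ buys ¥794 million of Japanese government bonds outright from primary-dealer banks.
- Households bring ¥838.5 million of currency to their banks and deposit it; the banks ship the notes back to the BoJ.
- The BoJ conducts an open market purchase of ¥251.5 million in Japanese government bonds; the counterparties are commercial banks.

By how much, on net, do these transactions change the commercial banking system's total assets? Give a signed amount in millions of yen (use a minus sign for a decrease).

Government spending ¥798.5 million: bank balance sheets expand → +¥798.5M.
OMO purchase (from banks) ¥794 million: just an asset swap on bank balance sheets → 0.
Currency deposit ¥838.5 million: bank balance sheets expand → +¥838.5M.
OMO purchase (from banks) ¥251.5 million: just an asset swap on bank balance sheets → 0.
Net: 798.5 + 0 + 838.5 + 0 = +¥1637 million.

+¥1637 million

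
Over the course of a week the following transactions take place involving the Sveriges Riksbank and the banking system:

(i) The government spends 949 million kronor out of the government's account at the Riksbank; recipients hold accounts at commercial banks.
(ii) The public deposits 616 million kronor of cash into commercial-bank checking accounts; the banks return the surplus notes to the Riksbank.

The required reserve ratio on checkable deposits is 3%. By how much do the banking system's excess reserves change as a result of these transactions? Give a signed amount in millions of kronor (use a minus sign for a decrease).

+1518.05 million

Government spending 949 million kronor: reserves +949M, deposits +949M.
Currency deposit 616 million kronor: reserves +616M, deposits +616M.
Totals: Δreserves = +1565M, Δdeposits = +1565M.
Δrequired reserves = 3% × +1565M = +46.95M.
Δexcess reserves = Δreserves − Δrequired = +1565M − (+46.95M) = +1518.05 million.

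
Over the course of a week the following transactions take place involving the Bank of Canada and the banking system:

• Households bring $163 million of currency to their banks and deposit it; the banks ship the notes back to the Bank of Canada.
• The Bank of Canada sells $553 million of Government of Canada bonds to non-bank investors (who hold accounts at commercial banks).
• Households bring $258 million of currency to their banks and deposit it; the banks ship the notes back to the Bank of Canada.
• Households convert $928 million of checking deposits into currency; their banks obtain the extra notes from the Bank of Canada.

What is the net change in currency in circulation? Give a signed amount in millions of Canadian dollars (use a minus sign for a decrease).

Currency deposit $163 million: notes return to the central bank → −$163M.
Asset sale (to non-banks) $553 million: no currency enters or leaves circulation → 0.
Currency deposit $258 million: notes return to the central bank → −$258M.
Currency withdrawal $928 million: notes leave the central bank → +$928M.
Net: −163 + 0 − 258 + 928 = +$507 million.

+$507 million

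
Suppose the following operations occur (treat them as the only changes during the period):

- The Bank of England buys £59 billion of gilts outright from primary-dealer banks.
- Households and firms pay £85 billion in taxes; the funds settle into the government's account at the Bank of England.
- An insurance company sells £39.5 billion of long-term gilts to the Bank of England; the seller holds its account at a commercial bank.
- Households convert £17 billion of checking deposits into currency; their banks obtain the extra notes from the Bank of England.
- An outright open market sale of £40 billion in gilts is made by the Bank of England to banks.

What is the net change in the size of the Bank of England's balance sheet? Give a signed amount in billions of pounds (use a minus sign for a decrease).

OMO purchase (from banks) £59 billion: a Bank of England asset is acquired → +£59B.
Government account inflow £85 billion: only the composition of liabilities changes → 0.
Asset purchase (from non-banks) £39.5 billion: a Bank of England asset is acquired → +£39.5B.
Currency withdrawal £17 billion: only the composition of liabilities changes → 0.
OMO sale (to banks) £40 billion: a Bank of England asset is shed → −£40B.
Net: 59 + 0 + 39.5 + 0 − 40 = +£58.5 billion.

+£58.5 billion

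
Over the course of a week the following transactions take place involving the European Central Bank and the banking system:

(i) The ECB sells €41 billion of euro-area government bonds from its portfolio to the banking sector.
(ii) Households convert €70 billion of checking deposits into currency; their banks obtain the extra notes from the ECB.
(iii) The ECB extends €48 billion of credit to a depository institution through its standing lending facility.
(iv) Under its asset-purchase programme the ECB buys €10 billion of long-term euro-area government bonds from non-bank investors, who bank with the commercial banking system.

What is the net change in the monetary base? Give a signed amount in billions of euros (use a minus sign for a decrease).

OMO sale (to banks) €41 billion: ECB balance sheet contracts → −€41B.
Currency withdrawal €70 billion: just a shift between currency and reserves — both are base money → 0.
Discount-window loan €48 billion: ECB balance sheet expands → +€48B.
Asset purchase (from non-banks) €10 billion: ECB balance sheet expands → +€10B.
Net: −41 + 0 + 48 + 10 = +€17 billion.

+€17 billion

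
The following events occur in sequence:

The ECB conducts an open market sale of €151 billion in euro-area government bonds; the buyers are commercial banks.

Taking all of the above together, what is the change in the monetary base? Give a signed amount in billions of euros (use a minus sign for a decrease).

-€151 billion

ECB balance sheet:
  Assets:      Securities −€151B
  Liabilities: Bank reserves −€151B
Commercial banking system:
  Assets:      Reserves at CB −€151B, Securities +€151B
  Liabilities: no change
Monetary base = currency + reserves: 0 + (−€151B) = -€151 billion.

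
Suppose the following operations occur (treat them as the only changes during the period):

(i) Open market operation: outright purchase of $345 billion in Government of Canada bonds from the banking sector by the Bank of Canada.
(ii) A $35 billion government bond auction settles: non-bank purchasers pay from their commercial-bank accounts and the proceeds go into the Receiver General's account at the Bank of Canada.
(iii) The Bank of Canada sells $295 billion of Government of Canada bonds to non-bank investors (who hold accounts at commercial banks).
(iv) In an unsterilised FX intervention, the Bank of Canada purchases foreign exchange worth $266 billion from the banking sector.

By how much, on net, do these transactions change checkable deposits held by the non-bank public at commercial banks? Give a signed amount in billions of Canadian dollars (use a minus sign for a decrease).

-$330 billion

Bank of Canada balance sheet:
  Assets:      Securities +$50B, Foreign assets +$266B
  Liabilities: Bank reserves +$281B, Government deposits +$35B
Commercial banking system:
  Assets:      Reserves at CB +$281B, Securities −$345B, Foreign assets −$266B
  Liabilities: Checkable deposits −$330B
So the change in checkable deposits held by the non-bank public at commercial banks is -$330 billion.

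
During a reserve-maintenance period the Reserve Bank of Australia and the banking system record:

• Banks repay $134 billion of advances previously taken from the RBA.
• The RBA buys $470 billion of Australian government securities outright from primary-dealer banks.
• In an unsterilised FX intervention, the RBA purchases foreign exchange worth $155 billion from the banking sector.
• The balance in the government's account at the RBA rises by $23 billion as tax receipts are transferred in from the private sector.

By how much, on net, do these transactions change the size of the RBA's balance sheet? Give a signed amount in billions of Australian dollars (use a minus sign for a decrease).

RBA balance sheet:
  Assets:      Securities +$470B, Loans to banks −$134B, Foreign assets +$155B
  Liabilities: Bank reserves +$468B, Government deposits +$23B
Commercial banking system:
  Assets:      Reserves at CB +$468B, Securities −$470B, Foreign assets −$155B
  Liabilities: Checkable deposits −$23B, Borrowings from CB −$134B
Change in total RBA assets = +$491 billion.

+$491 billion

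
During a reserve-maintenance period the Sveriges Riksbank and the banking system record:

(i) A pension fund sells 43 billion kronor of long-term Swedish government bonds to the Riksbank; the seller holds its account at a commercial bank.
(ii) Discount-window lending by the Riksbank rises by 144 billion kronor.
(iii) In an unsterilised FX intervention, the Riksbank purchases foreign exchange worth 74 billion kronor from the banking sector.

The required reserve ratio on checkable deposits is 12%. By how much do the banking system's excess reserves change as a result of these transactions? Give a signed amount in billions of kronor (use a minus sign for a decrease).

Asset purchase (from non-banks) 43 billion kronor: reserves +43B, deposits +43B.
Discount-window loan 144 billion kronor: reserves +144B, deposits 0.
FX purchase 74 billion kronor: reserves +74B, deposits 0.
Totals: Δreserves = +261B, Δdeposits = +43B.
Δrequired reserves = 12% × +43B = +5.16B.
Δexcess reserves = Δreserves − Δrequired = +261B − (+5.16B) = +255.84 billion.

+255.84 billion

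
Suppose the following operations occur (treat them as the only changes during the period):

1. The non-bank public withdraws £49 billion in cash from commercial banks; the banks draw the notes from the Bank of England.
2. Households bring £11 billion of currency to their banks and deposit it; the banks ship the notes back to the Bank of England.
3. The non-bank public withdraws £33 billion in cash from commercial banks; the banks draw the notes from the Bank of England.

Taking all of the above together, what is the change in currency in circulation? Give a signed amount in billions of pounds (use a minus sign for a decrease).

Currency withdrawal £49 billion: notes leave the central bank → +£49B.
Currency deposit £11 billion: notes return to the central bank → −£11B.
Currency withdrawal £33 billion: notes leave the central bank → +£33B.
Net: 49 − 11 + 33 = +£71 billion.

+£71 billion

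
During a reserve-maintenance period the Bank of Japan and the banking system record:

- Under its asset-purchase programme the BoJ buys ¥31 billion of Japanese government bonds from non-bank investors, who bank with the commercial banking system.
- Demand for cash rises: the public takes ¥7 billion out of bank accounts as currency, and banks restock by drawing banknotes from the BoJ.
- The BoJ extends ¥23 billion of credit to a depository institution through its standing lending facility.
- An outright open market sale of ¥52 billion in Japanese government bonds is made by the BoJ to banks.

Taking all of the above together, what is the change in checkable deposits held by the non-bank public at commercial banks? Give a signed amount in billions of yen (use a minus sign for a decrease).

BoJ balance sheet:
  Assets:      Securities −¥21B, Loans to banks +¥23B
  Liabilities: Bank reserves −¥5B, Currency in circulation +¥7B
Commercial banking system:
  Assets:      Reserves at CB −¥5B, Securities +¥52B
  Liabilities: Checkable deposits +¥24B, Borrowings from CB +¥23B
So the change in checkable deposits held by the non-bank public at commercial banks is +¥24 billion.

+¥24 billion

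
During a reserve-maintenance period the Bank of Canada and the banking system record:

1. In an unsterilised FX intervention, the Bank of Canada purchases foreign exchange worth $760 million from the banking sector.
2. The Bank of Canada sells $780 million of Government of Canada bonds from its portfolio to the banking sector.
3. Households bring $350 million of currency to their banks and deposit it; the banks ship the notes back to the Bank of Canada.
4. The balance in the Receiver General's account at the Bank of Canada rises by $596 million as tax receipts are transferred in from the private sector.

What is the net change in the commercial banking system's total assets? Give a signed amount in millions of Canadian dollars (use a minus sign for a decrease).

FX purchase $760 million: just an asset swap on bank balance sheets → 0.
OMO sale (to banks) $780 million: just an asset swap on bank balance sheets → 0.
Currency deposit $350 million: bank balance sheets expand → +$350M.
Government account inflow $596 million: bank balance sheets shrink → −$596M.
Net: 0 + 0 + 350 − 596 = -$246 million.

-$246 million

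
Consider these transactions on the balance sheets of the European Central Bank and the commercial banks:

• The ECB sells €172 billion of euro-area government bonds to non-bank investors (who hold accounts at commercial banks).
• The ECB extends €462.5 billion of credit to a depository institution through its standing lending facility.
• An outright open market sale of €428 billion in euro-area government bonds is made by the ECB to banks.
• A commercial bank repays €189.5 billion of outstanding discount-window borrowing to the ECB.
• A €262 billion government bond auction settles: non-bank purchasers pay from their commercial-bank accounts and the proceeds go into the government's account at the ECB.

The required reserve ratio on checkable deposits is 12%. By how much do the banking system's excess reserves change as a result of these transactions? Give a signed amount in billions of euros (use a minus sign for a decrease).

-€536.92 billion

Asset sale (to non-banks) €172 billion: reserves −€172B, deposits −€172B.
Discount-window loan €462.5 billion: reserves +€462.5B, deposits 0.
OMO sale (to banks) €428 billion: reserves −€428B, deposits 0.
Discount-window repayment €189.5 billion: reserves −€189.5B, deposits 0.
Government account inflow €262 billion: reserves −€262B, deposits −€262B.
Totals: Δreserves = −€589B, Δdeposits = −€434B.
Δrequired reserves = 12% × −€434B = −€52.08B.
Δexcess reserves = Δreserves − Δrequired = −€589B − (−€52.08B) = -€536.92 billion.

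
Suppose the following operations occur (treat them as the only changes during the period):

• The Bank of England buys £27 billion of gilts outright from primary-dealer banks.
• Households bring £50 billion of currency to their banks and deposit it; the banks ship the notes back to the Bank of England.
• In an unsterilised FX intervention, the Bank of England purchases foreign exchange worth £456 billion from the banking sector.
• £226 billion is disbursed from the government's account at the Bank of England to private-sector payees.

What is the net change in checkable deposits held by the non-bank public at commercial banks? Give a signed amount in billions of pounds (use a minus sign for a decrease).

OMO purchase (from banks) £27 billion: the counterparty is a bank, so public deposits are unchanged → 0.
Currency deposit £50 billion: non-bank counterparties' bank balances rise → +£50B.
FX purchase £456 billion: the counterparty is a bank, so public deposits are unchanged → 0.
Government spending £226 billion: non-bank counterparties' bank balances rise → +£226B.
Net: 0 + 50 + 0 + 226 = +£276 billion.

+£276 billion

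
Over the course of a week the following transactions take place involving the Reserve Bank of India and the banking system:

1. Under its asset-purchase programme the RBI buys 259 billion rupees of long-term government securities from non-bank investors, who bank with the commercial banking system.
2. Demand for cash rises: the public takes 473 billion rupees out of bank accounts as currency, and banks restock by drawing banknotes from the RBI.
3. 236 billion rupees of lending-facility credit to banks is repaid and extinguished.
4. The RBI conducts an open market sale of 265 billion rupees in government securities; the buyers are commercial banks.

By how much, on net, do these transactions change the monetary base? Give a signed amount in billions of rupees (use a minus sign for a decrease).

RBI balance sheet:
  Assets:      Securities −6B, Loans to banks −236B
  Liabilities: Bank reserves −715B, Currency in circulation +473B
Monetary base = currency + reserves: +473B + (−715B) = -242 billion.

-242 billion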